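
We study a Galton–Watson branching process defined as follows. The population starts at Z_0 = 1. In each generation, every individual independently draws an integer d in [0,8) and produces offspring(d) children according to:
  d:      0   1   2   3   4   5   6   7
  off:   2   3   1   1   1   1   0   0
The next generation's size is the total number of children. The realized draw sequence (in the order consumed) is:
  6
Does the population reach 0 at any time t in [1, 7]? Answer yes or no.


gen 0: Z_0=1, draws=[6], offspring=[0], Z_1=0
gen 1: Z_1=0, draws=[], offspring=[], Z_2=0
gen 2: Z_2=0, draws=[], offspring=[], Z_3=0
gen 3: Z_3=0, draws=[], offspring=[], Z_4=0
gen 4: Z_4=0, draws=[], offspring=[], Z_5=0
gen 5: Z_5=0, draws=[], offspring=[], Z_6=0
gen 6: Z_6=0, draws=[], offspring=[], Z_7=0

yes


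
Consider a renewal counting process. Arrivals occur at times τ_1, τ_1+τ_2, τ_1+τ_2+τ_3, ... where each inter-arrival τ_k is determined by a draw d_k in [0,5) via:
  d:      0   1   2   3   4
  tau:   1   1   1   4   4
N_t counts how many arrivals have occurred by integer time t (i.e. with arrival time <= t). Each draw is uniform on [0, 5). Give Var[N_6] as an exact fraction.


Inter-arrival values over d=0..4: [1, 1, 1, 4, 4]
Each d has probability 1/5, so the pmf of τ is: f(1) = 3/5, f(4) = 2/5
Let p_n(j) = P(N_n = j), with p_0 = [1]. Condition on τ_1: p_n(0) = P(τ > n), and for j >= 1, p_n(j) = Σ_{k<=n} f(k)·p_{n−k}(j−1)
p_1 = [2/5, 3/5]  (j = 0..1)
p_2 = [2/5, 6/25, 9/25]  (j = 0..2)
p_3 = [2/5, 6/25, 18/125, 27/125]  (j = 0..3)
p_4 = [0, 16/25, 18/125, 54/625, 81/625]  (j = 0..4)
p_5 = [0, 4/25, 78/125, 54/625, 162/3125, 243/3125]  (j = 0..5)
p_6 = [0, 4/25, 24/125, 324/625, 162/3125, 486/15625, 729/15625]  (j = 0..6)
E[N_6] = Σ j·p_6(j) = 42844/15625;  E[N_6²] = Σ j²·p_6(j) = 138754/15625
Var[N_6] = 138754/15625 − (42844/15625)² = 332422914/244140625

332422914/244140625


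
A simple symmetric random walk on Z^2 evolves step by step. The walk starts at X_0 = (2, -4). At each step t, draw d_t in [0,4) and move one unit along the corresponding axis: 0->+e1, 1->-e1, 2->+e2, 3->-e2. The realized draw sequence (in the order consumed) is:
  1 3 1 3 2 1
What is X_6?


t=0: X=(2, -4), d=1 → -e1, X_1=(1, -4)
t=1: X=(1, -4), d=3 → -e2, X_2=(1, -5)
t=2: X=(1, -5), d=1 → -e1, X_3=(0, -5)
t=3: X=(0, -5), d=3 → -e2, X_4=(0, -6)
t=4: X=(0, -6), d=2 → +e2, X_5=(0, -5)
t=5: X=(0, -5), d=1 → -e1, X_6=(-1, -5)

(-1, -5)


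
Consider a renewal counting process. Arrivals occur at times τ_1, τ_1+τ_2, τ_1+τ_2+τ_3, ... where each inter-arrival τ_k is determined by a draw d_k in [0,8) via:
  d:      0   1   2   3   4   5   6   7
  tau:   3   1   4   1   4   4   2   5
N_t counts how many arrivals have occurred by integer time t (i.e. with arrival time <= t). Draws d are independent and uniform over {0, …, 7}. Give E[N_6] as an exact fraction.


7343/4096

Inter-arrival values over d=0..7: [3, 1, 4, 1, 4, 4, 2, 5]
Each d has probability 1/8, so the pmf of τ is: f(1) = 1/4, f(2) = 1/8, f(3) = 1/8, f(4) = 3/8, f(5) = 1/8
Renewal equation for m(n) = E[N_n]: condition on τ_1 = k (if k <= n, one arrival plus a fresh copy on the remaining n−k steps): m(n) = F(n) + Σ_{k<=n} f(k)·m(n−k), where F(n) = P(τ <= n) and m(0) = 0
m(1) = F(1) = 1/4
m(2) = F(2) + f(1)·m(1) = 3/8 + 1/4·1/4 = 7/16
m(3) = F(3) + f(1)·m(2) + f(2)·m(1) = 1/2 + 1/4·7/16 + 1/8·1/4 = 41/64
m(4) = F(4) + f(1)·m(3) + f(2)·m(2) + f(3)·m(1) = 7/8 + 1/4·41/64 + 1/8·7/16 + 1/8·1/4 = 287/256
m(5) = F(5) + f(1)·m(4) + f(2)·m(3) + f(3)·m(2) + f(4)·m(1) = 1 + 1/4·287/256 + 1/8·41/64 + 1/8·7/16 + 3/8·1/4 = 1545/1024
m(6) = F(6) + f(1)·m(5) + f(2)·m(4) + f(3)·m(3) + f(4)·m(2) + f(5)·m(1) = 1 + 1/4·1545/1024 + 1/8·287/256 + 1/8·41/64 + 3/8·7/16 + 1/8·1/4 = 7343/4096
E[N_6] = m(6) = 7343/4096


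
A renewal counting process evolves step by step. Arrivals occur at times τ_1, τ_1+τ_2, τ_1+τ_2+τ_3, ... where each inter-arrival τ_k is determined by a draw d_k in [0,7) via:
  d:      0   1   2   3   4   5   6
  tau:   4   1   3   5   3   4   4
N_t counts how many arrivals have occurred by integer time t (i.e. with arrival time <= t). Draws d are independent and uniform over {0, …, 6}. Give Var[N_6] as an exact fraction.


4819355540/13841287201

Inter-arrival values over d=0..6: [4, 1, 3, 5, 3, 4, 4]
Each d has probability 1/7, so the pmf of τ is: f(1) = 1/7, f(3) = 2/7, f(4) = 3/7, f(5) = 1/7
Let p_n(j) = P(N_n = j), with p_0 = [1]. Condition on τ_1: p_n(0) = P(τ > n), and for j >= 1, p_n(j) = Σ_{k<=n} f(k)·p_{n−k}(j−1)
p_1 = [6/7, 1/7]  (j = 0..1)
p_2 = [6/7, 6/49, 1/49]  (j = 0..2)
p_3 = [4/7, 20/49, 6/343, 1/343]  (j = 0..3)
p_4 = [1/7, 37/49, 34/343, 6/2401, 1/2401]  (j = 0..4)
p_5 = [0, 38/49, 10/49, 48/2401, 6/16807, 1/16807]  (j = 0..5)
p_6 = [0, 32/49, 103/343, 103/2401, 62/16807, 6/117649, 1/117649]  (j = 0..6)
E[N_6] = Σ j·p_6(j) = 164403/117649;  E[N_6²] = Σ j²·p_6(j) = 270701/117649
Var[N_6] = 270701/117649 − (164403/117649)² = 4819355540/13841287201


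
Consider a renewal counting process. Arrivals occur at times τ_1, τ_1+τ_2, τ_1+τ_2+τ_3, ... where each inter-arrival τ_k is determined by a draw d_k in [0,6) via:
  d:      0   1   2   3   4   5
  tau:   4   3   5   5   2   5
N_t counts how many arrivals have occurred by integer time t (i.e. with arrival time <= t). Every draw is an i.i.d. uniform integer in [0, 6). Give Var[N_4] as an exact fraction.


395/1296

Inter-arrival values over d=0..5: [4, 3, 5, 5, 2, 5]
Each d has probability 1/6, so the pmf of τ is: f(2) = 1/6, f(3) = 1/6, f(4) = 1/6, f(5) = 1/2
Let p_n(j) = P(N_n = j), with p_0 = [1]. Condition on τ_1: p_n(0) = P(τ > n), and for j >= 1, p_n(j) = Σ_{k<=n} f(k)·p_{n−k}(j−1)
p_1 = [1]  (j = 0)
p_2 = [5/6, 1/6]  (j = 0..1)
p_3 = [2/3, 1/3]  (j = 0..1)
p_4 = [1/2, 17/36, 1/36]  (j = 0..2)
E[N_4] = Σ j·p_4(j) = 19/36;  E[N_4²] = Σ j²·p_4(j) = 7/12
Var[N_4] = 7/12 − (19/36)² = 395/1296


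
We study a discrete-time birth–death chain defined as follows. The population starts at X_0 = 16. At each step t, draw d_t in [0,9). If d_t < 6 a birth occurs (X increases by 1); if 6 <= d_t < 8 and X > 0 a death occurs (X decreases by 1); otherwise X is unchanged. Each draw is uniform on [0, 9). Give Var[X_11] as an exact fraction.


X can drop by at most 1 per step and X_0 = 16 > T = 11, so X_t >= 16 − t >= 5 > 0 for every t <= 11: the floor at 0 (the 'and X > 0' condition) never binds. Hence X_11 = X_0 + Σ_{t<11} Y_t with i.i.d. increments Y_t = y(d_t) ∈ {+1, −1, 0}.
Outcome values over d=0..8: [1, 1, 1, 1, 1, 1, -1, -1, 0]
Σy = 4, Σy² = 8, M = 9
μ = 4/9 = 4/9,  σ² = 8/9 − (4/9)² = 56/81
Independent increments: Var[X_11] = 11·σ² = 11·(56/81) = 616/81

616/81


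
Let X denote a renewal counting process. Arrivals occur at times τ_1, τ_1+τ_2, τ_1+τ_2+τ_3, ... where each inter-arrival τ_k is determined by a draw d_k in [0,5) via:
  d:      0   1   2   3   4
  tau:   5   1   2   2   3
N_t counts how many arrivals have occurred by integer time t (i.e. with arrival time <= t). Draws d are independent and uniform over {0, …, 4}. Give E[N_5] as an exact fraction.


Inter-arrival values over d=0..4: [5, 1, 2, 2, 3]
Each d has probability 1/5, so the pmf of τ is: f(1) = 1/5, f(2) = 2/5, f(3) = 1/5, f(5) = 1/5
Renewal equation for m(n) = E[N_n]: condition on τ_1 = k (if k <= n, one arrival plus a fresh copy on the remaining n−k steps): m(n) = F(n) + Σ_{k<=n} f(k)·m(n−k), where F(n) = P(τ <= n) and m(0) = 0
m(1) = F(1) = 1/5
m(2) = F(2) + f(1)·m(1) = 3/5 + 1/5·1/5 = 16/25
m(3) = F(3) + f(1)·m(2) + f(2)·m(1) = 4/5 + 1/5·16/25 + 2/5·1/5 = 126/125
m(4) = F(4) + f(1)·m(3) + f(2)·m(2) + f(3)·m(1) = 4/5 + 1/5·126/125 + 2/5·16/25 + 1/5·1/5 = 811/625
m(5) = F(5) + f(1)·m(4) + f(2)·m(3) + f(3)·m(2) = 1 + 1/5·811/625 + 2/5·126/125 + 1/5·16/25 = 5596/3125
E[N_5] = m(5) = 5596/3125

5596/3125


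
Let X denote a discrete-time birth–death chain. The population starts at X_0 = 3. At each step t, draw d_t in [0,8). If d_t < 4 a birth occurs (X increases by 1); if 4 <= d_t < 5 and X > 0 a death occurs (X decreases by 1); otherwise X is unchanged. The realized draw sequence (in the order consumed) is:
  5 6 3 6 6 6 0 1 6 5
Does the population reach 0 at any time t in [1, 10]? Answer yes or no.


no

t=0: X=3, d=5 → hold, X_1=3
t=1: X=3, d=6 → hold, X_2=3
t=2: X=3, d=3 → birth, X_3=4
t=3: X=4, d=6 → hold, X_4=4
t=4: X=4, d=6 → hold, X_5=4
t=5: X=4, d=6 → hold, X_6=4
t=6: X=4, d=0 → birth, X_7=5
t=7: X=5, d=1 → birth, X_8=6
t=8: X=6, d=6 → hold, X_9=6
t=9: X=6, d=5 → hold, X_10=6


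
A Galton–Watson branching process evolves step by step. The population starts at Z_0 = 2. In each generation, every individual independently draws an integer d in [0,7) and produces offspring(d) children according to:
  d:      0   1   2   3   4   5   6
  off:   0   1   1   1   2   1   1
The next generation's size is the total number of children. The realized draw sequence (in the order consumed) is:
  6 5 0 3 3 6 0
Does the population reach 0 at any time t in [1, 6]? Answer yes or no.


gen 0: Z_0=2, draws=[6, 5], offspring=[1, 1], Z_1=2
gen 1: Z_1=2, draws=[0, 3], offspring=[0, 1], Z_2=1
gen 2: Z_2=1, draws=[3], offspring=[1], Z_3=1
gen 3: Z_3=1, draws=[6], offspring=[1], Z_4=1
gen 4: Z_4=1, draws=[0], offspring=[0], Z_5=0
gen 5: Z_5=0, draws=[], offspring=[], Z_6=0

yes


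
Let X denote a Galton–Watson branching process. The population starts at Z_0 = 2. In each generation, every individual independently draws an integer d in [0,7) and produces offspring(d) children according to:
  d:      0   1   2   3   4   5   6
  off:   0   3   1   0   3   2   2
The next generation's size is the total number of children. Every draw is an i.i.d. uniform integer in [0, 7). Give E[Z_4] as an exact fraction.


29282/2401

Outcome values over d=0..6: [0, 3, 1, 0, 3, 2, 2]
Σy = 11, Σy² = 27, M = 7
μ = 11/7 = 11/7,  σ² = 27/7 − (11/7)² = 68/49
E[Z_0] = 2
E[Z_1] = 11/7·E[Z_0] = 22/7
E[Z_2] = 11/7·E[Z_1] = 242/49
E[Z_3] = 11/7·E[Z_2] = 2662/343
E[Z_4] = 11/7·E[Z_3] = 29282/2401


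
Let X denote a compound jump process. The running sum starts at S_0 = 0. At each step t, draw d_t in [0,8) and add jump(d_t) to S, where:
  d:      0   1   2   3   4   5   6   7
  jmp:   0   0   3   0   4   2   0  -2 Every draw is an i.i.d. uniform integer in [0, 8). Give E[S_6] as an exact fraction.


Outcome values over d=0..7: [0, 0, 3, 0, 4, 2, 0, -2]
Σy = 7, Σy² = 33, M = 8
μ = 7/8 = 7/8,  σ² = 33/8 − (7/8)² = 215/64
E[S_6] = 0 + 6·(7/8) = 21/4

21/4


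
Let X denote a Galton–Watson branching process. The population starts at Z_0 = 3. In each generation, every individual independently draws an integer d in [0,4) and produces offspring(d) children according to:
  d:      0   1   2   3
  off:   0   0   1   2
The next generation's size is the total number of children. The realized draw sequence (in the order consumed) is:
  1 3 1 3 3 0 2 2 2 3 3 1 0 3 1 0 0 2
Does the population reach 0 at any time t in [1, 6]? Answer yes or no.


no

gen 0: Z_0=3, draws=[1, 3, 1], offspring=[0, 2, 0], Z_1=2
gen 1: Z_1=2, draws=[3, 3], offspring=[2, 2], Z_2=4
gen 2: Z_2=4, draws=[0, 2, 2, 2], offspring=[0, 1, 1, 1], Z_3=3
gen 3: Z_3=3, draws=[3, 3, 1], offspring=[2, 2, 0], Z_4=4
gen 4: Z_4=4, draws=[0, 3, 1, 0], offspring=[0, 2, 0, 0], Z_5=2
gen 5: Z_5=2, draws=[0, 2], offspring=[0, 1], Z_6=1


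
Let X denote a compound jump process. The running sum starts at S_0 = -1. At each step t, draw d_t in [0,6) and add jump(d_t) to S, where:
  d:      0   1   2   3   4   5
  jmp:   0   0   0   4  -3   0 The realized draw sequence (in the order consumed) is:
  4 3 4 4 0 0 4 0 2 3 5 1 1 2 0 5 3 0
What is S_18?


-1

t=0: S=-1, d=4, jump=-3, S_1=-4
t=1: S=-4, d=3, jump=4, S_2=0
t=2: S=0, d=4, jump=-3, S_3=-3
t=3: S=-3, d=4, jump=-3, S_4=-6
t=4: S=-6, d=0, jump=0, S_5=-6
t=5: S=-6, d=0, jump=0, S_6=-6
t=6: S=-6, d=4, jump=-3, S_7=-9
t=7: S=-9, d=0, jump=0, S_8=-9
t=8: S=-9, d=2, jump=0, S_9=-9
t=9: S=-9, d=3, jump=4, S_10=-5
t=10: S=-5, d=5, jump=0, S_11=-5
t=11: S=-5, d=1, jump=0, S_12=-5
t=12: S=-5, d=1, jump=0, S_13=-5
t=13: S=-5, d=2, jump=0, S_14=-5
t=14: S=-5, d=0, jump=0, S_15=-5
t=15: S=-5, d=5, jump=0, S_16=-5
t=16: S=-5, d=3, jump=4, S_17=-1
t=17: S=-1, d=0, jump=0, S_18=-1


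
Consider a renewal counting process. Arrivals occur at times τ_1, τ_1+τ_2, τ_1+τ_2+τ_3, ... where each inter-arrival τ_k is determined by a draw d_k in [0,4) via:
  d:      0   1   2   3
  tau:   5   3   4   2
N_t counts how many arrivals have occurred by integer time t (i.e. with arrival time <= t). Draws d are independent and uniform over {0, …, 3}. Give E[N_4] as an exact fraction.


Inter-arrival values over d=0..3: [5, 3, 4, 2]
Each d has probability 1/4, so the pmf of τ is: f(2) = 1/4, f(3) = 1/4, f(4) = 1/4, f(5) = 1/4
Renewal equation for m(n) = E[N_n]: condition on τ_1 = k (if k <= n, one arrival plus a fresh copy on the remaining n−k steps): m(n) = F(n) + Σ_{k<=n} f(k)·m(n−k), where F(n) = P(τ <= n) and m(0) = 0
m(1) = F(1) = 0
m(2) = F(2) = 1/4
m(3) = F(3) = 1/2
m(4) = F(4) + f(2)·m(2) = 3/4 + 1/4·1/4 = 13/16
E[N_4] = m(4) = 13/16

13/16


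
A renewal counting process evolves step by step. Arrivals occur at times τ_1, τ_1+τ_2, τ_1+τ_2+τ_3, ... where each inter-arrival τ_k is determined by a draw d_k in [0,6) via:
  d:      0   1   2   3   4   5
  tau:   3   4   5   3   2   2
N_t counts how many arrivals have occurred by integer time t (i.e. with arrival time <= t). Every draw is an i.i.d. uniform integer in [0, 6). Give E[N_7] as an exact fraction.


52/27

Inter-arrival values over d=0..5: [3, 4, 5, 3, 2, 2]
Each d has probability 1/6, so the pmf of τ is: f(2) = 1/3, f(3) = 1/3, f(4) = 1/6, f(5) = 1/6
Renewal equation for m(n) = E[N_n]: condition on τ_1 = k (if k <= n, one arrival plus a fresh copy on the remaining n−k steps): m(n) = F(n) + Σ_{k<=n} f(k)·m(n−k), where F(n) = P(τ <= n) and m(0) = 0
m(1) = F(1) = 0
m(2) = F(2) = 1/3
m(3) = F(3) = 2/3
m(4) = F(4) + f(2)·m(2) = 5/6 + 1/3·1/3 = 17/18
m(5) = F(5) + f(2)·m(3) + f(3)·m(2) = 1 + 1/3·2/3 + 1/3·1/3 = 4/3
m(6) = F(6) + f(2)·m(4) + f(3)·m(3) + f(4)·m(2) = 1 + 1/3·17/18 + 1/3·2/3 + 1/6·1/3 = 43/27
m(7) = F(7) + f(2)·m(5) + f(3)·m(4) + f(4)·m(3) + f(5)·m(2) = 1 + 1/3·4/3 + 1/3·17/18 + 1/6·2/3 + 1/6·1/3 = 52/27
E[N_7] = m(7) = 52/27


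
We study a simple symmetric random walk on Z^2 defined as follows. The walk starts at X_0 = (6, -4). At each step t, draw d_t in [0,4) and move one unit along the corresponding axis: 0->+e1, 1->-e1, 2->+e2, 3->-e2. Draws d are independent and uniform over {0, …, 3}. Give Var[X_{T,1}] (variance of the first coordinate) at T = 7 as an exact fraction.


Outcome values over d=0..3: [1, -1, 0, 0]
Σy = 0, Σy² = 2, M = 4
μ = 0/4 = 0,  σ² = 2/4 − (0)² = 1/2
Independent increments: Var[X_7] = 7·σ² = 7·(1/2) = 7/2

7/2


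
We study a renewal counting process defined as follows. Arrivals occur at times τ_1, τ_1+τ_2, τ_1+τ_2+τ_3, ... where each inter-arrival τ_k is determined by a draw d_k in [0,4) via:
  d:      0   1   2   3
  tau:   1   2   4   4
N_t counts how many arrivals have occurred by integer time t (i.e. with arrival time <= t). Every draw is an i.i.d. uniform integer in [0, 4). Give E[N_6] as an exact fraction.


8265/4096

Inter-arrival values over d=0..3: [1, 2, 4, 4]
Each d has probability 1/4, so the pmf of τ is: f(1) = 1/4, f(2) = 1/4, f(4) = 1/2
Renewal equation for m(n) = E[N_n]: condition on τ_1 = k (if k <= n, one arrival plus a fresh copy on the remaining n−k steps): m(n) = F(n) + Σ_{k<=n} f(k)·m(n−k), where F(n) = P(τ <= n) and m(0) = 0
m(1) = F(1) = 1/4
m(2) = F(2) + f(1)·m(1) = 1/2 + 1/4·1/4 = 9/16
m(3) = F(3) + f(1)·m(2) + f(2)·m(1) = 1/2 + 1/4·9/16 + 1/4·1/4 = 45/64
m(4) = F(4) + f(1)·m(3) + f(2)·m(2) = 1 + 1/4·45/64 + 1/4·9/16 = 337/256
m(5) = F(5) + f(1)·m(4) + f(2)·m(3) + f(4)·m(1) = 1 + 1/4·337/256 + 1/4·45/64 + 1/2·1/4 = 1669/1024
m(6) = F(6) + f(1)·m(5) + f(2)·m(4) + f(4)·m(2) = 1 + 1/4·1669/1024 + 1/4·337/256 + 1/2·9/16 = 8265/4096
E[N_6] = m(6) = 8265/4096


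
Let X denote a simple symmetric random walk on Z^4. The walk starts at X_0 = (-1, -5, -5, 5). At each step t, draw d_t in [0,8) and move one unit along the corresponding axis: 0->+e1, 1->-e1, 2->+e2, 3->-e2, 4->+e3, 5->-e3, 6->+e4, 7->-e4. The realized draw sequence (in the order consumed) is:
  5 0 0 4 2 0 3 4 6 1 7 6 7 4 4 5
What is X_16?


t=0: X=(-1, -5, -5, 5), d=5 → -e3, X_1=(-1, -5, -6, 5)
t=1: X=(-1, -5, -6, 5), d=0 → +e1, X_2=(0, -5, -6, 5)
t=2: X=(0, -5, -6, 5), d=0 → +e1, X_3=(1, -5, -6, 5)
t=3: X=(1, -5, -6, 5), d=4 → +e3, X_4=(1, -5, -5, 5)
t=4: X=(1, -5, -5, 5), d=2 → +e2, X_5=(1, -4, -5, 5)
t=5: X=(1, -4, -5, 5), d=0 → +e1, X_6=(2, -4, -5, 5)
t=6: X=(2, -4, -5, 5), d=3 → -e2, X_7=(2, -5, -5, 5)
t=7: X=(2, -5, -5, 5), d=4 → +e3, X_8=(2, -5, -4, 5)
t=8: X=(2, -5, -4, 5), d=6 → +e4, X_9=(2, -5, -4, 6)
t=9: X=(2, -5, -4, 6), d=1 → -e1, X_10=(1, -5, -4, 6)
t=10: X=(1, -5, -4, 6), d=7 → -e4, X_11=(1, -5, -4, 5)
t=11: X=(1, -5, -4, 5), d=6 → +e4, X_12=(1, -5, -4, 6)
t=12: X=(1, -5, -4, 6), d=7 → -e4, X_13=(1, -5, -4, 5)
t=13: X=(1, -5, -4, 5), d=4 → +e3, X_14=(1, -5, -3, 5)
t=14: X=(1, -5, -3, 5), d=4 → +e3, X_15=(1, -5, -2, 5)
t=15: X=(1, -5, -2, 5), d=5 → -e3, X_16=(1, -5, -3, 5)

(1, -5, -3, 5)


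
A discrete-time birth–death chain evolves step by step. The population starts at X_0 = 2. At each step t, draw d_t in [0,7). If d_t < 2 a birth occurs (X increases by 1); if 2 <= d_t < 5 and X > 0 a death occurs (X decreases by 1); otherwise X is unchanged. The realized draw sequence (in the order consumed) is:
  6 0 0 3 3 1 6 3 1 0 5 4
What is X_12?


t=0: X=2, d=6 → hold, X_1=2
t=1: X=2, d=0 → birth, X_2=3
t=2: X=3, d=0 → birth, X_3=4
t=3: X=4, d=3 → death, X_4=3
t=4: X=3, d=3 → death, X_5=2
t=5: X=2, d=1 → birth, X_6=3
t=6: X=3, d=6 → hold, X_7=3
t=7: X=3, d=3 → death, X_8=2
t=8: X=2, d=1 → birth, X_9=3
t=9: X=3, d=0 → birth, X_10=4
t=10: X=4, d=5 → hold, X_11=4
t=11: X=4, d=4 → death, X_12=3

3


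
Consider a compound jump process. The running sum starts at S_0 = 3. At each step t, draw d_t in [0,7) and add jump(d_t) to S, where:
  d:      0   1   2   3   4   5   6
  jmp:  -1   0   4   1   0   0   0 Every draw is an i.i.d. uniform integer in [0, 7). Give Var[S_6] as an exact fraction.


660/49

Outcome values over d=0..6: [-1, 0, 4, 1, 0, 0, 0]
Σy = 4, Σy² = 18, M = 7
μ = 4/7 = 4/7,  σ² = 18/7 − (4/7)² = 110/49
Independent increments: Var[S_6] = 6·σ² = 6·(110/49) = 660/49


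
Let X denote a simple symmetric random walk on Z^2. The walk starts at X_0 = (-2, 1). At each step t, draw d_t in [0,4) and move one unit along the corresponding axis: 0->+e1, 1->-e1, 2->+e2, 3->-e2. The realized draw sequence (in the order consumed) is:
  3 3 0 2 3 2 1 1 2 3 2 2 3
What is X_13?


(-3, 1)

t=0: X=(-2, 1), d=3 → -e2, X_1=(-2, 0)
t=1: X=(-2, 0), d=3 → -e2, X_2=(-2, -1)
t=2: X=(-2, -1), d=0 → +e1, X_3=(-1, -1)
t=3: X=(-1, -1), d=2 → +e2, X_4=(-1, 0)
t=4: X=(-1, 0), d=3 → -e2, X_5=(-1, -1)
t=5: X=(-1, -1), d=2 → +e2, X_6=(-1, 0)
t=6: X=(-1, 0), d=1 → -e1, X_7=(-2, 0)
t=7: X=(-2, 0), d=1 → -e1, X_8=(-3, 0)
t=8: X=(-3, 0), d=2 → +e2, X_9=(-3, 1)
t=9: X=(-3, 1), d=3 → -e2, X_10=(-3, 0)
t=10: X=(-3, 0), d=2 → +e2, X_11=(-3, 1)
t=11: X=(-3, 1), d=2 → +e2, X_12=(-3, 2)
t=12: X=(-3, 2), d=3 → -e2, X_13=(-3, 1)


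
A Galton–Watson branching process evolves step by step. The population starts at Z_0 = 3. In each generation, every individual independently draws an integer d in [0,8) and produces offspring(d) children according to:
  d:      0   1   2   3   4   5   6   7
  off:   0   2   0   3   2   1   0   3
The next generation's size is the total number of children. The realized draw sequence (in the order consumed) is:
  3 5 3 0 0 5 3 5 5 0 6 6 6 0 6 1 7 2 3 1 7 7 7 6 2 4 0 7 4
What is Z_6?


13

gen 0: Z_0=3, draws=[3, 5, 3], offspring=[3, 1, 3], Z_1=7
gen 1: Z_1=7, draws=[0, 0, 5, 3, 5, 5, 0], offspring=[0, 0, 1, 3, 1, 1, 0], Z_2=6
gen 2: Z_2=6, draws=[6, 6, 6, 0, 6, 1], offspring=[0, 0, 0, 0, 0, 2], Z_3=2
gen 3: Z_3=2, draws=[7, 2], offspring=[3, 0], Z_4=3
gen 4: Z_4=3, draws=[3, 1, 7], offspring=[3, 2, 3], Z_5=8
gen 5: Z_5=8, draws=[7, 7, 6, 2, 4, 0, 7, 4], offspring=[3, 3, 0, 0, 2, 0, 3, 2], Z_6=13


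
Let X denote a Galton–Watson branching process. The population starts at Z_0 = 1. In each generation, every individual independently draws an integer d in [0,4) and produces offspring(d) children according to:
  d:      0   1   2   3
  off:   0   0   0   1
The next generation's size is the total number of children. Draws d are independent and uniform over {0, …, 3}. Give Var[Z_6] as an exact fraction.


4095/16777216

Outcome values over d=0..3: [0, 0, 0, 1]
Σy = 1, Σy² = 1, M = 4
μ = 1/4 = 1/4,  σ² = 1/4 − (1/4)² = 3/16
V_0 = 0, E_0 = 1
V_1 = 3/16·E_0 + (1/4)²·V_0 = 3/16;  E_1 = 1/4
V_2 = 3/16·E_1 + (1/4)²·V_1 = 15/256;  E_2 = 1/16
V_3 = 3/16·E_2 + (1/4)²·V_2 = 63/4096;  E_3 = 1/64
V_4 = 3/16·E_3 + (1/4)²·V_3 = 255/65536;  E_4 = 1/256
V_5 = 3/16·E_4 + (1/4)²·V_4 = 1023/1048576;  E_5 = 1/1024
V_6 = 3/16·E_5 + (1/4)²·V_5 = 4095/16777216;  E_6 = 1/4096


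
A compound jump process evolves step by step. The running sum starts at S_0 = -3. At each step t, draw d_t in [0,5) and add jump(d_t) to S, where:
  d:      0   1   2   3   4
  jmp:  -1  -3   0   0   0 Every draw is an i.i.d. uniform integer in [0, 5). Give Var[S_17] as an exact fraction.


578/25

Outcome values over d=0..4: [-1, -3, 0, 0, 0]
Σy = -4, Σy² = 10, M = 5
μ = -4/5 = -4/5,  σ² = 10/5 − (-4/5)² = 34/25
Independent increments: Var[S_17] = 17·σ² = 17·(34/25) = 578/25


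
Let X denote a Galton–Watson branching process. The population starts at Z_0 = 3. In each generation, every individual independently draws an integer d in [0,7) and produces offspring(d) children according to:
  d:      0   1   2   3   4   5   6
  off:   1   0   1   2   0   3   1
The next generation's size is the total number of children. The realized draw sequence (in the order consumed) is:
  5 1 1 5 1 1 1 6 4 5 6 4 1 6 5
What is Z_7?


gen 0: Z_0=3, draws=[5, 1, 1], offspring=[3, 0, 0], Z_1=3
gen 1: Z_1=3, draws=[5, 1, 1], offspring=[3, 0, 0], Z_2=3
gen 2: Z_2=3, draws=[1, 6, 4], offspring=[0, 1, 0], Z_3=1
gen 3: Z_3=1, draws=[5], offspring=[3], Z_4=3
gen 4: Z_4=3, draws=[6, 4, 1], offspring=[1, 0, 0], Z_5=1
gen 5: Z_5=1, draws=[6], offspring=[1], Z_6=1
gen 6: Z_6=1, draws=[5], offspring=[3], Z_7=3

3


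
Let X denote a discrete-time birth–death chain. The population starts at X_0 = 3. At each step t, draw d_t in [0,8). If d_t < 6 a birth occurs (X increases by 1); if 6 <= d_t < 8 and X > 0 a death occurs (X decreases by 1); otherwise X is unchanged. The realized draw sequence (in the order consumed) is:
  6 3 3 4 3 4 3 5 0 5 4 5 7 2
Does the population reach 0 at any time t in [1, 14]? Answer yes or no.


t=0: X=3, d=6 → death, X_1=2
t=1: X=2, d=3 → birth, X_2=3
t=2: X=3, d=3 → birth, X_3=4
t=3: X=4, d=4 → birth, X_4=5
t=4: X=5, d=3 → birth, X_5=6
t=5: X=6, d=4 → birth, X_6=7
t=6: X=7, d=3 → birth, X_7=8
t=7: X=8, d=5 → birth, X_8=9
t=8: X=9, d=0 → birth, X_9=10
t=9: X=10, d=5 → birth, X_10=11
t=10: X=11, d=4 → birth, X_11=12
t=11: X=12, d=5 → birth, X_12=13
t=12: X=13, d=7 → death, X_13=12
t=13: X=12, d=2 → birth, X_14=13

no


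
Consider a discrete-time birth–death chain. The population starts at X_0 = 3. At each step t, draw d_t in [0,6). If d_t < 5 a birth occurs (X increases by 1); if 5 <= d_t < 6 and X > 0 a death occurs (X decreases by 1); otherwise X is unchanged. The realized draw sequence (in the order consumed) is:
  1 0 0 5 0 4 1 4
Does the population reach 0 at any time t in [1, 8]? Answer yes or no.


no

t=0: X=3, d=1 → birth, X_1=4
t=1: X=4, d=0 → birth, X_2=5
t=2: X=5, d=0 → birth, X_3=6
t=3: X=6, d=5 → death, X_4=5
t=4: X=5, d=0 → birth, X_5=6
t=5: X=6, d=4 → birth, X_6=7
t=6: X=7, d=1 → birth, X_7=8
t=7: X=8, d=4 → birth, X_8=9


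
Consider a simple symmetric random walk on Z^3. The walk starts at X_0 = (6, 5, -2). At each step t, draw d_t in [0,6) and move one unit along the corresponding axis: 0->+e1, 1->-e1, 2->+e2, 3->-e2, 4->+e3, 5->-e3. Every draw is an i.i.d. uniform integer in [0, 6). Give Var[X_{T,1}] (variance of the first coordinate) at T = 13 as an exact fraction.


13/3

Outcome values over d=0..5: [1, -1, 0, 0, 0, 0]
Σy = 0, Σy² = 2, M = 6
μ = 0/6 = 0,  σ² = 2/6 − (0)² = 1/3
Independent increments: Var[X_13] = 13·σ² = 13·(1/3) = 13/3


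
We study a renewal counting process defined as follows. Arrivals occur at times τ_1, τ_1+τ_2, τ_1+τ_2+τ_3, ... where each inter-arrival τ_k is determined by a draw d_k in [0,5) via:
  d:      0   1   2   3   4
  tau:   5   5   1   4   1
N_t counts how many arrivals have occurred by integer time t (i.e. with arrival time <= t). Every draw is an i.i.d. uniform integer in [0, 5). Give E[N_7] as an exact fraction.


Inter-arrival values over d=0..4: [5, 5, 1, 4, 1]
Each d has probability 1/5, so the pmf of τ is: f(1) = 2/5, f(4) = 1/5, f(5) = 2/5
Renewal equation for m(n) = E[N_n]: condition on τ_1 = k (if k <= n, one arrival plus a fresh copy on the remaining n−k steps): m(n) = F(n) + Σ_{k<=n} f(k)·m(n−k), where F(n) = P(τ <= n) and m(0) = 0
m(1) = F(1) = 2/5
m(2) = F(2) + f(1)·m(1) = 2/5 + 2/5·2/5 = 14/25
m(3) = F(3) + f(1)·m(2) = 2/5 + 2/5·14/25 = 78/125
m(4) = F(4) + f(1)·m(3) = 3/5 + 2/5·78/125 = 531/625
m(5) = F(5) + f(1)·m(4) + f(4)·m(1) = 1 + 2/5·531/625 + 1/5·2/5 = 4437/3125
m(6) = F(6) + f(1)·m(5) + f(4)·m(2) + f(5)·m(1) = 1 + 2/5·4437/3125 + 1/5·14/25 + 2/5·2/5 = 28749/15625
m(7) = F(7) + f(1)·m(6) + f(4)·m(3) + f(5)·m(2) = 1 + 2/5·28749/15625 + 1/5·78/125 + 2/5·14/25 = 162873/78125
E[N_7] = m(7) = 162873/78125

162873/78125


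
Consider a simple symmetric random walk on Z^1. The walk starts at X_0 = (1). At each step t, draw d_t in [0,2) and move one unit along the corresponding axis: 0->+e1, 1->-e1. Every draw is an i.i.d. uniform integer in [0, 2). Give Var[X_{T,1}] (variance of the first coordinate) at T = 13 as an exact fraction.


Outcome values over d=0..1: [1, -1]
Σy = 0, Σy² = 2, M = 2
μ = 0/2 = 0,  σ² = 2/2 − (0)² = 1
Independent increments: Var[X_13] = 13·σ² = 13·(1) = 13

13


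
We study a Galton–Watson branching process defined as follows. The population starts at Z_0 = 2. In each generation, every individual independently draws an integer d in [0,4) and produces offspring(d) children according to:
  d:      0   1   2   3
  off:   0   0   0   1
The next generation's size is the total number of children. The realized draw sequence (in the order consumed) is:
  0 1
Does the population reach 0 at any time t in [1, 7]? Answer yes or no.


gen 0: Z_0=2, draws=[0, 1], offspring=[0, 0], Z_1=0
gen 1: Z_1=0, draws=[], offspring=[], Z_2=0
gen 2: Z_2=0, draws=[], offspring=[], Z_3=0
gen 3: Z_3=0, draws=[], offspring=[], Z_4=0
gen 4: Z_4=0, draws=[], offspring=[], Z_5=0
gen 5: Z_5=0, draws=[], offspring=[], Z_6=0
gen 6: Z_6=0, draws=[], offspring=[], Z_7=0

yes


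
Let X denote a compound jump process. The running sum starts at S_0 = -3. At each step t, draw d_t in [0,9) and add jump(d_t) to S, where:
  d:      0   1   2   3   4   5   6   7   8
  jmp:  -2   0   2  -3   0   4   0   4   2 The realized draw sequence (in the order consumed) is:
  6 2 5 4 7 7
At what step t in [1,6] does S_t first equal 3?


t=0: S=-3, d=6, jump=0, S_1=-3
t=1: S=-3, d=2, jump=2, S_2=-1
t=2: S=-1, d=5, jump=4, S_3=3
t=3: S=3, d=4, jump=0, S_4=3
t=4: S=3, d=7, jump=4, S_5=7
t=5: S=7, d=7, jump=4, S_6=11

3


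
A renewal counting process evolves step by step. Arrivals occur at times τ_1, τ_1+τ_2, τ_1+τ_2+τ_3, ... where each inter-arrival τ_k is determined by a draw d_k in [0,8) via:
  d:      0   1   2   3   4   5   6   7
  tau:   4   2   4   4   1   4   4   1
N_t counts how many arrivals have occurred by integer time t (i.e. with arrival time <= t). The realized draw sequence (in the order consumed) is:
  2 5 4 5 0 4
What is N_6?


draw d_1=2: τ_1=4, arrival time A_1=4
draw d_2=5: τ_2=4, arrival time A_2=8
draw d_3=4: τ_3=1, arrival time A_3=9
draw d_4=5: τ_4=4, arrival time A_4=13
draw d_5=0: τ_5=4, arrival time A_5=17
draw d_6=4: τ_6=1, arrival time A_6=18
N_t over t=0..6: 0:0 1:0 2:0 3:0 4:1 5:1 6:1

1


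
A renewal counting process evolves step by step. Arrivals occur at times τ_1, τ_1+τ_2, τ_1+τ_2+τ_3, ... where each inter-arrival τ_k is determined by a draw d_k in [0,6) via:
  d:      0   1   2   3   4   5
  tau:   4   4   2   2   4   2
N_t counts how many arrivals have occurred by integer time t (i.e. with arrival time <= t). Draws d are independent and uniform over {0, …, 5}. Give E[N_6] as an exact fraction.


Inter-arrival values over d=0..5: [4, 4, 2, 2, 4, 2]
Each d has probability 1/6, so the pmf of τ is: f(2) = 1/2, f(4) = 1/2
Renewal equation for m(n) = E[N_n]: condition on τ_1 = k (if k <= n, one arrival plus a fresh copy on the remaining n−k steps): m(n) = F(n) + Σ_{k<=n} f(k)·m(n−k), where F(n) = P(τ <= n) and m(0) = 0
m(1) = F(1) = 0
m(2) = F(2) = 1/2
m(3) = F(3) = 1/2
m(4) = F(4) + f(2)·m(2) = 1 + 1/2·1/2 = 5/4
m(5) = F(5) + f(2)·m(3) = 1 + 1/2·1/2 = 5/4
m(6) = F(6) + f(2)·m(4) + f(4)·m(2) = 1 + 1/2·5/4 + 1/2·1/2 = 15/8
E[N_6] = m(6) = 15/8

15/8


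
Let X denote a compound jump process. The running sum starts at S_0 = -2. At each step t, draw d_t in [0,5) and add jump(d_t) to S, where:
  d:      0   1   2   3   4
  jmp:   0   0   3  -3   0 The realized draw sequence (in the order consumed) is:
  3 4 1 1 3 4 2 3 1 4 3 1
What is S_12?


t=0: S=-2, d=3, jump=-3, S_1=-5
t=1: S=-5, d=4, jump=0, S_2=-5
t=2: S=-5, d=1, jump=0, S_3=-5
t=3: S=-5, d=1, jump=0, S_4=-5
t=4: S=-5, d=3, jump=-3, S_5=-8
t=5: S=-8, d=4, jump=0, S_6=-8
t=6: S=-8, d=2, jump=3, S_7=-5
t=7: S=-5, d=3, jump=-3, S_8=-8
t=8: S=-8, d=1, jump=0, S_9=-8
t=9: S=-8, d=4, jump=0, S_10=-8
t=10: S=-8, d=3, jump=-3, S_11=-11
t=11: S=-11, d=1, jump=0, S_12=-11

-11


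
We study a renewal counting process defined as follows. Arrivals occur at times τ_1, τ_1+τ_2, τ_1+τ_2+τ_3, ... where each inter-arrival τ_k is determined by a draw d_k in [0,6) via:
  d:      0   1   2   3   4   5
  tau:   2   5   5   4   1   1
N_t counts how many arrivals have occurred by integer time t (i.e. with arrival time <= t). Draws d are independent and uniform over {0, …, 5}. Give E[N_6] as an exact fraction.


11027/5832

Inter-arrival values over d=0..5: [2, 5, 5, 4, 1, 1]
Each d has probability 1/6, so the pmf of τ is: f(1) = 1/3, f(2) = 1/6, f(4) = 1/6, f(5) = 1/3
Renewal equation for m(n) = E[N_n]: condition on τ_1 = k (if k <= n, one arrival plus a fresh copy on the remaining n−k steps): m(n) = F(n) + Σ_{k<=n} f(k)·m(n−k), where F(n) = P(τ <= n) and m(0) = 0
m(1) = F(1) = 1/3
m(2) = F(2) + f(1)·m(1) = 1/2 + 1/3·1/3 = 11/18
m(3) = F(3) + f(1)·m(2) + f(2)·m(1) = 1/2 + 1/3·11/18 + 1/6·1/3 = 41/54
m(4) = F(4) + f(1)·m(3) + f(2)·m(2) = 2/3 + 1/3·41/54 + 1/6·11/18 = 331/324
m(5) = F(5) + f(1)·m(4) + f(2)·m(3) + f(4)·m(1) = 1 + 1/3·331/324 + 1/6·41/54 + 1/6·1/3 = 370/243
m(6) = F(6) + f(1)·m(5) + f(2)·m(4) + f(4)·m(2) + f(5)·m(1) = 1 + 1/3·370/243 + 1/6·331/324 + 1/6·11/18 + 1/3·1/3 = 11027/5832
E[N_6] = m(6) = 11027/5832


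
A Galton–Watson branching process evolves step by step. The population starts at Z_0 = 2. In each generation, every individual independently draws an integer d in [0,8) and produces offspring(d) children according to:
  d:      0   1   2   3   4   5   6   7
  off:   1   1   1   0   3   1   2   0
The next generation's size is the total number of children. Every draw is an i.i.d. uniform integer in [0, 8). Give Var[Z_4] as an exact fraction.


Outcome values over d=0..7: [1, 1, 1, 0, 3, 1, 2, 0]
Σy = 9, Σy² = 17, M = 8
μ = 9/8 = 9/8,  σ² = 17/8 − (9/8)² = 55/64
V_0 = 0, E_0 = 2
V_1 = 55/64·E_0 + (9/8)²·V_0 = 55/32;  E_1 = 9/4
V_2 = 55/64·E_1 + (9/8)²·V_1 = 8415/2048;  E_2 = 81/32
V_3 = 55/64·E_2 + (9/8)²·V_2 = 966735/131072;  E_3 = 729/256
V_4 = 55/64·E_3 + (9/8)²·V_3 = 98834175/8388608;  E_4 = 6561/2048

98834175/8388608


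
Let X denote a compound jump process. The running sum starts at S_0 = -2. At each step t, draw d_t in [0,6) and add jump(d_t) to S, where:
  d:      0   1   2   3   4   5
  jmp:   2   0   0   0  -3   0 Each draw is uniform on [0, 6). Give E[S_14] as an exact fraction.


-13/3

Outcome values over d=0..5: [2, 0, 0, 0, -3, 0]
Σy = -1, Σy² = 13, M = 6
μ = -1/6 = -1/6,  σ² = 13/6 − (-1/6)² = 77/36
E[S_14] = -2 + 14·(-1/6) = -13/3


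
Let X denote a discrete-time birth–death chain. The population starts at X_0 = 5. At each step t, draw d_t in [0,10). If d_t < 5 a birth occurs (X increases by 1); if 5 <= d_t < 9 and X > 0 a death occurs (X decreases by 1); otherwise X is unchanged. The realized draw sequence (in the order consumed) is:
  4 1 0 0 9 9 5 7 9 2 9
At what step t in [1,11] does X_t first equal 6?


t=0: X=5, d=4 → birth, X_1=6
t=1: X=6, d=1 → birth, X_2=7
t=2: X=7, d=0 → birth, X_3=8
t=3: X=8, d=0 → birth, X_4=9
t=4: X=9, d=9 → hold, X_5=9
t=5: X=9, d=9 → hold, X_6=9
t=6: X=9, d=5 → death, X_7=8
t=7: X=8, d=7 → death, X_8=7
t=8: X=7, d=9 → hold, X_9=7
t=9: X=7, d=2 → birth, X_10=8
t=10: X=8, d=9 → hold, X_11=8

1


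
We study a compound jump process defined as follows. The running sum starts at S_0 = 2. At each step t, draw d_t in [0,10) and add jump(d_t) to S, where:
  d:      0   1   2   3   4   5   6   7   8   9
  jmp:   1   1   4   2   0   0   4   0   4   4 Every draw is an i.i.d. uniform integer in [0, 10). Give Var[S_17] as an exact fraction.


51

Outcome values over d=0..9: [1, 1, 4, 2, 0, 0, 4, 0, 4, 4]
Σy = 20, Σy² = 70, M = 10
μ = 20/10 = 2,  σ² = 70/10 − (2)² = 3
Independent increments: Var[S_17] = 17·σ² = 17·(3) = 51


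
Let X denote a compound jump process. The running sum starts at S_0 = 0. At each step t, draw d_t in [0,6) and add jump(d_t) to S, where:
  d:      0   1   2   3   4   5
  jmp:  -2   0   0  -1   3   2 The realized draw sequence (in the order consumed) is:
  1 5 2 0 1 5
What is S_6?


t=0: S=0, d=1, jump=0, S_1=0
t=1: S=0, d=5, jump=2, S_2=2
t=2: S=2, d=2, jump=0, S_3=2
t=3: S=2, d=0, jump=-2, S_4=0
t=4: S=0, d=1, jump=0, S_5=0
t=5: S=0, d=5, jump=2, S_6=2

2


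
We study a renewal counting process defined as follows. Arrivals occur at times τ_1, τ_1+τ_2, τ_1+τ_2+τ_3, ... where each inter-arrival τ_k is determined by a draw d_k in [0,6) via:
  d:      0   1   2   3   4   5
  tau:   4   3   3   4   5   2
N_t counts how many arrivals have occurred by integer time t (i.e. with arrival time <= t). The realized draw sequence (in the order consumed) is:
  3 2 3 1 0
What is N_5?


draw d_1=3: τ_1=4, arrival time A_1=4
draw d_2=2: τ_2=3, arrival time A_2=7
draw d_3=3: τ_3=4, arrival time A_3=11
draw d_4=1: τ_4=3, arrival time A_4=14
draw d_5=0: τ_5=4, arrival time A_5=18
N_t over t=0..5: 0:0 1:0 2:0 3:0 4:1 5:1

1


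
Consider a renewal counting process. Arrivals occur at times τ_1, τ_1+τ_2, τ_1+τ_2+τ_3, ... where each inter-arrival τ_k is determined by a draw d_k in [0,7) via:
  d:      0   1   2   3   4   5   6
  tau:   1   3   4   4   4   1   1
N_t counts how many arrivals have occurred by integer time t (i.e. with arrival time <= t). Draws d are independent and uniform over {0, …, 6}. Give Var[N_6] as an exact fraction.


14071311078/13841287201

Inter-arrival values over d=0..6: [1, 3, 4, 4, 4, 1, 1]
Each d has probability 1/7, so the pmf of τ is: f(1) = 3/7, f(3) = 1/7, f(4) = 3/7
Let p_n(j) = P(N_n = j), with p_0 = [1]. Condition on τ_1: p_n(0) = P(τ > n), and for j >= 1, p_n(j) = Σ_{k<=n} f(k)·p_{n−k}(j−1)
p_1 = [4/7, 3/7]  (j = 0..1)
p_2 = [4/7, 12/49, 9/49]  (j = 0..2)
p_3 = [3/7, 19/49, 36/343, 27/343]  (j = 0..3)
p_4 = [0, 34/49, 78/343, 108/2401, 81/2401]  (j = 0..4)
p_5 = [0, 16/49, 177/343, 297/2401, 324/16807, 243/16807]  (j = 0..5)
p_6 = [0, 15/49, 103/343, 108/343, 1080/16807, 972/117649, 729/117649]  (j = 0..6)
E[N_6] = Σ j·p_6(j) = 257279/117649;  E[N_6²] = Σ j²·p_6(j) = 682231/117649
Var[N_6] = 682231/117649 − (257279/117649)² = 14071311078/13841287201


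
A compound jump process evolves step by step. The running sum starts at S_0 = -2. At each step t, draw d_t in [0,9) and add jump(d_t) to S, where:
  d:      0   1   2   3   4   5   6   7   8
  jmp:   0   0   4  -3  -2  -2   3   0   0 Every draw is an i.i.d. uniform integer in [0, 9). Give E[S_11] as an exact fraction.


-2

Outcome values over d=0..8: [0, 0, 4, -3, -2, -2, 3, 0, 0]
Σy = 0, Σy² = 42, M = 9
μ = 0/9 = 0,  σ² = 42/9 − (0)² = 14/3
E[S_11] = -2 + 11·(0) = -2


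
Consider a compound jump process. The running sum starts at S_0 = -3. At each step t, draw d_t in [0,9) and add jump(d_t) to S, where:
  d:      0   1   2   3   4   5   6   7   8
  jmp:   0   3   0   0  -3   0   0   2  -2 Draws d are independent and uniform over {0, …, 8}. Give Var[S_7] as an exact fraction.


Outcome values over d=0..8: [0, 3, 0, 0, -3, 0, 0, 2, -2]
Σy = 0, Σy² = 26, M = 9
μ = 0/9 = 0,  σ² = 26/9 − (0)² = 26/9
Independent increments: Var[S_7] = 7·σ² = 7·(26/9) = 182/9

182/9


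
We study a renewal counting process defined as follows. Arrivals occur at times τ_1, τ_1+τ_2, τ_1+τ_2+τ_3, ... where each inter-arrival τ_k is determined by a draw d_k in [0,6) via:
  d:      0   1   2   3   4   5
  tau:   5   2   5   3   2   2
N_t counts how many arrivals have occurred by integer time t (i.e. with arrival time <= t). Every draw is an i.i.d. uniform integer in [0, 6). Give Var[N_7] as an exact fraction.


Inter-arrival values over d=0..5: [5, 2, 5, 3, 2, 2]
Each d has probability 1/6, so the pmf of τ is: f(2) = 1/2, f(3) = 1/6, f(5) = 1/3
Let p_n(j) = P(N_n = j), with p_0 = [1]. Condition on τ_1: p_n(0) = P(τ > n), and for j >= 1, p_n(j) = Σ_{k<=n} f(k)·p_{n−k}(j−1)
p_1 = [1]  (j = 0)
p_2 = [1/2, 1/2]  (j = 0..1)
p_3 = [1/3, 2/3]  (j = 0..1)
p_4 = [1/3, 5/12, 1/4]  (j = 0..2)
p_5 = [0, 7/12, 5/12]  (j = 0..2)
p_6 = [0, 5/9, 23/72, 1/8]  (j = 0..3)
p_7 = [0, 2/9, 19/36, 1/4]  (j = 0..3)
E[N_7] = Σ j·p_7(j) = 73/36;  E[N_7²] = Σ j²·p_7(j) = 55/12
Var[N_7] = 55/12 − (73/36)² = 611/1296

611/1296


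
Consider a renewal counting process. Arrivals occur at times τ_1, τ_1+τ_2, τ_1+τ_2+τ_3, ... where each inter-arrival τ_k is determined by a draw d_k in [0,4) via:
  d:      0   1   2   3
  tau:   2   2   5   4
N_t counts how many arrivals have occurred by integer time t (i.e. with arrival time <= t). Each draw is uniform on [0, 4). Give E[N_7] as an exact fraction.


Inter-arrival values over d=0..3: [2, 2, 5, 4]
Each d has probability 1/4, so the pmf of τ is: f(2) = 1/2, f(4) = 1/4, f(5) = 1/4
Renewal equation for m(n) = E[N_n]: condition on τ_1 = k (if k <= n, one arrival plus a fresh copy on the remaining n−k steps): m(n) = F(n) + Σ_{k<=n} f(k)·m(n−k), where F(n) = P(τ <= n) and m(0) = 0
m(1) = F(1) = 0
m(2) = F(2) = 1/2
m(3) = F(3) = 1/2
m(4) = F(4) + f(2)·m(2) = 3/4 + 1/2·1/2 = 1
m(5) = F(5) + f(2)·m(3) = 1 + 1/2·1/2 = 5/4
m(6) = F(6) + f(2)·m(4) + f(4)·m(2) = 1 + 1/2·1 + 1/4·1/2 = 13/8
m(7) = F(7) + f(2)·m(5) + f(4)·m(3) + f(5)·m(2) = 1 + 1/2·5/4 + 1/4·1/2 + 1/4·1/2 = 15/8
E[N_7] = m(7) = 15/8

15/8


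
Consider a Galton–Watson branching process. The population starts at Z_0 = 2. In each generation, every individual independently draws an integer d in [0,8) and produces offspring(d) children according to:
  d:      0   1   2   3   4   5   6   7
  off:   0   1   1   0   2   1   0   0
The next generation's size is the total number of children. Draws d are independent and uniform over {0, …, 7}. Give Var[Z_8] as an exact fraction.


13228758359375/140737488355328

Outcome values over d=0..7: [0, 1, 1, 0, 2, 1, 0, 0]
Σy = 5, Σy² = 7, M = 8
μ = 5/8 = 5/8,  σ² = 7/8 − (5/8)² = 31/64
V_0 = 0, E_0 = 2
V_1 = 31/64·E_0 + (5/8)²·V_0 = 31/32;  E_1 = 5/4
V_2 = 31/64·E_1 + (5/8)²·V_1 = 2015/2048;  E_2 = 25/32
V_3 = 31/64·E_2 + (5/8)²·V_2 = 99975/131072;  E_3 = 125/256
V_4 = 31/64·E_3 + (5/8)²·V_3 = 4483375/8388608;  E_4 = 625/2048
V_5 = 31/64·E_4 + (5/8)²·V_4 = 191444375/536870912;  E_5 = 3125/16384
V_6 = 31/64·E_5 + (5/8)²·V_5 = 7960509375/34359738368;  E_6 = 15625/131072
V_7 = 31/64·E_6 + (5/8)²·V_6 = 325988734375/2199023255552;  E_7 = 78125/1048576
V_8 = 31/64·E_7 + (5/8)²·V_7 = 13228758359375/140737488355328;  E_8 = 390625/8388608
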